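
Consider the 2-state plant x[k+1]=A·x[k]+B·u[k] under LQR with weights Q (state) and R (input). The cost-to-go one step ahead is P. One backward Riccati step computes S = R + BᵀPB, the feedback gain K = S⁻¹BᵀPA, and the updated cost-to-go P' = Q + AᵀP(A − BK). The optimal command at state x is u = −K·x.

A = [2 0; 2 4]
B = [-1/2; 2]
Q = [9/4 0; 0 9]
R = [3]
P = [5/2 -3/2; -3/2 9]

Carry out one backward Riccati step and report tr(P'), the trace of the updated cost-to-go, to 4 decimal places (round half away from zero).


BᵀP = [-4.2500 18.7500]
S = R + BᵀPB = [3] + [39.6250] = [42.6250]
BᵀPA = [29.0000 75.0000]
K = S⁻¹·BᵀPA = [0.6804 1.7595]
A−BK = [2.3402 0.8798; 0.6393 0.4809]
AᵀP(A−BK) = [14.2698 8.9736; 8.9736 12.0352]
P' = Q + AᵀP(A−BK) = [16.5198 8.9736; 8.9736 21.0352]
tr(P') = 37.5550

37.5550


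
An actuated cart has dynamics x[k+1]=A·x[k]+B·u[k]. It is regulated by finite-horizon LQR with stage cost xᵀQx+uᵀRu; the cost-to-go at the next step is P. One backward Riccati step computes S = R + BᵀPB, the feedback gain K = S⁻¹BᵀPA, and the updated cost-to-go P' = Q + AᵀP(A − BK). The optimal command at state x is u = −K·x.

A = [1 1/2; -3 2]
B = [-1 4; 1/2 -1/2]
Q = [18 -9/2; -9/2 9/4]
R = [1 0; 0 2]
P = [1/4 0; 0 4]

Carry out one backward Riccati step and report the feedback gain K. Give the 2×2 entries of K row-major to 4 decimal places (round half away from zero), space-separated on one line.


-2.5319 1.7128 0.2766 -0.0106

BᵀP = [-0.2500 2.0000; 1.0000 -2.0000]
S = R + BᵀPB = [1 0; 0 2] + [1.2500 -2.0000; -2.0000 5.0000] = [2.2500 -2.0000; -2.0000 7.0000]
BᵀPA = [-6.2500 3.8750; 7.0000 -3.5000]
K = S⁻¹·BᵀPA = [-2.5319 1.7128; 0.2766 -0.0106]
A−BK = [-2.6383 2.2553; -1.5957 1.1383]
AᵀP(A−BK) = [18.4894 -13.0957; -13.0957 9.3883]
P' = Q + AᵀP(A−BK) = [36.4894 -17.5957; -17.5957 11.6383]
tr(P') = 48.1277


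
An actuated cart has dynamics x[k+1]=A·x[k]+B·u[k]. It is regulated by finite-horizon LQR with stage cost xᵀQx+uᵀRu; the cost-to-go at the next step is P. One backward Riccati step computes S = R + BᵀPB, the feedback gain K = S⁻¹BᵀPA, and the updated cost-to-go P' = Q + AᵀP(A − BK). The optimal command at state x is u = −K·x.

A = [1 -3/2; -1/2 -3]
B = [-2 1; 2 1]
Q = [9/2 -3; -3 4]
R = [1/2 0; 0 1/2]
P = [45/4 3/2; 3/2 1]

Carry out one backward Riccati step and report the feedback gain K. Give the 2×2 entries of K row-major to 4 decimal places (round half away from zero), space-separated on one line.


-0.3727 -0.2223 0.2450 -1.9798

BᵀP = [-19.5000 -1.0000; 12.7500 2.5000]
S = R + BᵀPB = [1/2 0; 0 1/2] + [37.0000 -20.5000; -20.5000 15.2500] = [37.5000 -20.5000; -20.5000 15.7500]
BᵀPA = [-19.0000 32.2500; 11.5000 -26.6250]
K = S⁻¹·BᵀPA = [-0.3727 -0.2223; 0.2450 -1.9798]
A−BK = [0.0095 0.0352; 0.0004 -0.5756]
AᵀP(A−BK) = [0.1005 -0.2058; -0.2058 2.2690]
P' = Q + AᵀP(A−BK) = [4.6005 -3.2058; -3.2058 6.2690]
tr(P') = 10.8695


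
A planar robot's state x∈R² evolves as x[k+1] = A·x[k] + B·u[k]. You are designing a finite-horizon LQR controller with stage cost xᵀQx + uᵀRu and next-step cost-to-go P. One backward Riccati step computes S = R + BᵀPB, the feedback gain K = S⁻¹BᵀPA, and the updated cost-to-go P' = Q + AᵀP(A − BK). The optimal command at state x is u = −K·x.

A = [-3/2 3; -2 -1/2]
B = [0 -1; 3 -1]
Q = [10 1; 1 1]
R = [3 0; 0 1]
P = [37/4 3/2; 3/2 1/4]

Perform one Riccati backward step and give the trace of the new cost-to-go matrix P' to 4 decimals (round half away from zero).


BᵀP = [4.5000 0.7500; -10.7500 -1.7500]
S = R + BᵀPB = [3 0; 0 1] + [2.2500 -5.2500; -5.2500 12.5000] = [5.2500 -5.2500; -5.2500 13.5000]
BᵀPA = [-8.2500 13.1250; 19.6250 -31.3750]
K = S⁻¹·BᵀPA = [-0.1926 0.2879; 1.3788 -2.2121]
A−BK = [-0.1212 0.7879; -0.0433 -3.5758]
AᵀP(A−BK) = [2.1645 -3.4621; -3.4621 5.6288]
P' = Q + AᵀP(A−BK) = [12.1645 -2.4621; -2.4621 6.6288]
tr(P') = 18.7933

18.7933


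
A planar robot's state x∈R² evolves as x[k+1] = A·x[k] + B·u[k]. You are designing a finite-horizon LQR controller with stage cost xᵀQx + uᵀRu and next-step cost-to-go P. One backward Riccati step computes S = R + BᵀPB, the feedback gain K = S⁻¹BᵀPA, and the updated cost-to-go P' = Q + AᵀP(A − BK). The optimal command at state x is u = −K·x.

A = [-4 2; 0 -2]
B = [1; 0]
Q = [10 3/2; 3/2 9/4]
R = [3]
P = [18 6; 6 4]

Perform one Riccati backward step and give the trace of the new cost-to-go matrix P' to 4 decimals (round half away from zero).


BᵀP = [18.0000 6.0000]
S = R + BᵀPB = [3] + [18.0000] = [21.0000]
BᵀPA = [-72.0000 24.0000]
K = S⁻¹·BᵀPA = [-3.4286 1.1429]
A−BK = [-0.5714 0.8571; 0.0000 -2.0000]
AᵀP(A−BK) = [41.1429 -13.7143; -13.7143 12.5714]
P' = Q + AᵀP(A−BK) = [51.1429 -12.2143; -12.2143 14.8214]
tr(P') = 65.9643

65.9643


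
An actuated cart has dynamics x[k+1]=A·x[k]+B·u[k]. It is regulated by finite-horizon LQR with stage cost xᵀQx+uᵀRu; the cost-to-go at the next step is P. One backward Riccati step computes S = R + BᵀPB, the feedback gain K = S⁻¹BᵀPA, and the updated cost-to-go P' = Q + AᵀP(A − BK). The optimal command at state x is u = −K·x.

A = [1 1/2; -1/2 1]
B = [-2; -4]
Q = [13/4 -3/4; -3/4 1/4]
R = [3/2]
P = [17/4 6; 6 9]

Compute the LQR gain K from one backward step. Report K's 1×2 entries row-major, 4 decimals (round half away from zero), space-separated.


-0.0329 -0.2485

BᵀP = [-32.5000 -48.0000]
S = R + BᵀPB = [3/2] + [257.0000] = [258.5000]
BᵀPA = [-8.5000 -64.2500]
K = S⁻¹·BᵀPA = [-0.0329 -0.2485]
A−BK = [0.9342 0.0029; -0.6315 0.0058]
AᵀP(A−BK) = [0.2205 0.0123; 0.0123 0.0932]
P' = Q + AᵀP(A−BK) = [3.4705 -0.7377; -0.7377 0.3432]
tr(P') = 3.8137


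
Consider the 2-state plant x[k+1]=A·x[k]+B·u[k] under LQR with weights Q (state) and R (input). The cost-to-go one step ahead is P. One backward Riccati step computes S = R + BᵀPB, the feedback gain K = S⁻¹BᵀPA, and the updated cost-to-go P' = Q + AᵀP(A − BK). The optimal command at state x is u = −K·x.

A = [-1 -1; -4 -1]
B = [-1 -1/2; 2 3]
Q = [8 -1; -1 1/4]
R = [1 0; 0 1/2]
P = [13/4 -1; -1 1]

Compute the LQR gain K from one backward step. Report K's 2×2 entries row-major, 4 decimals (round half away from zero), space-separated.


BᵀP = [-5.2500 3.0000; -4.6250 3.5000]
S = R + BᵀPB = [1 0; 0 1/2] + [11.2500 11.6250; 11.6250 12.8125] = [12.2500 11.6250; 11.6250 13.3125]
BᵀPA = [-6.7500 2.2500; -9.3750 1.1250]
K = S⁻¹·BᵀPA = [0.6846 0.6040; -1.3020 -0.4430]
A−BK = [-0.9664 -0.6174; -1.4631 -0.8792]
AᵀP(A−BK) = [3.6644 2.1745; 2.1745 1.3893]
P' = Q + AᵀP(A−BK) = [11.6644 1.1745; 1.1745 1.6393]
tr(P') = 13.3037

0.6846 0.6040 -1.3020 -0.4430


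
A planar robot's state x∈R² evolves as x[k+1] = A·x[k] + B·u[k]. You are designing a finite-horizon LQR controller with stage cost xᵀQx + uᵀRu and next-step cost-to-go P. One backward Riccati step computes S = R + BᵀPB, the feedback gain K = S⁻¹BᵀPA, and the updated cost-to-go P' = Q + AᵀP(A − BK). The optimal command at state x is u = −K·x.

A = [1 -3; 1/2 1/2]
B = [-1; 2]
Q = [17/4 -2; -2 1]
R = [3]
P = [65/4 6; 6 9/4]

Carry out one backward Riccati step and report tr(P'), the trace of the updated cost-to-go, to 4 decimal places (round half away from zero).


117.1103

BᵀP = [-4.2500 -1.5000]
S = R + BᵀPB = [3] + [1.2500] = [4.2500]
BᵀPA = [-5.0000 12.0000]
K = S⁻¹·BᵀPA = [-1.1765 2.8235]
A−BK = [-0.1765 -0.1765; 2.8529 -5.1471]
AᵀP(A−BK) = [16.9301 -40.0699; -40.0699 94.9301]
P' = Q + AᵀP(A−BK) = [21.1801 -42.0699; -42.0699 95.9301]
tr(P') = 117.1103


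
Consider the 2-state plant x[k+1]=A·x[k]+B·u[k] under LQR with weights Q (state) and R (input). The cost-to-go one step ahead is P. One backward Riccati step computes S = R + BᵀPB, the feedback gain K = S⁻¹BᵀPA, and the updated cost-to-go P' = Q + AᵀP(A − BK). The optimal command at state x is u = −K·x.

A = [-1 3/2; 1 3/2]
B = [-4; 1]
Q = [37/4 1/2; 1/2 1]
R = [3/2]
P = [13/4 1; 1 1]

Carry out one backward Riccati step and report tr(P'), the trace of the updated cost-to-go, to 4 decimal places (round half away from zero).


13.9335

BᵀP = [-12.0000 -3.0000]
S = R + BᵀPB = [3/2] + [45.0000] = [46.5000]
BᵀPA = [9.0000 -22.5000]
K = S⁻¹·BᵀPA = [0.1935 -0.4839]
A−BK = [-0.2258 -0.4355; 0.8065 1.9839]
AᵀP(A−BK) = [0.5081 0.9798; 0.9798 3.1754]
P' = Q + AᵀP(A−BK) = [9.7581 1.4798; 1.4798 4.1754]
tr(P') = 13.9335


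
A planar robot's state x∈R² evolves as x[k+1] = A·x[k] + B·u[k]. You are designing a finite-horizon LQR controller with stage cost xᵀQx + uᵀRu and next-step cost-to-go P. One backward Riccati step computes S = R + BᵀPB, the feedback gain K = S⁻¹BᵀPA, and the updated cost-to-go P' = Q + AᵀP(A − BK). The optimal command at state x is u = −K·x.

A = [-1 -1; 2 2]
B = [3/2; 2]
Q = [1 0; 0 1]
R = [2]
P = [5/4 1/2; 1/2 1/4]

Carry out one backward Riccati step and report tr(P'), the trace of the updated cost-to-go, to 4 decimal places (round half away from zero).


2.4681

BᵀP = [2.8750 1.2500]
S = R + BᵀPB = [2] + [6.8125] = [8.8125]
BᵀPA = [-0.3750 -0.3750]
K = S⁻¹·BᵀPA = [-0.0426 -0.0426]
A−BK = [-0.9362 -0.9362; 2.0851 2.0851]
AᵀP(A−BK) = [0.2340 0.2340; 0.2340 0.2340]
P' = Q + AᵀP(A−BK) = [1.2340 0.2340; 0.2340 1.2340]
tr(P') = 2.4681


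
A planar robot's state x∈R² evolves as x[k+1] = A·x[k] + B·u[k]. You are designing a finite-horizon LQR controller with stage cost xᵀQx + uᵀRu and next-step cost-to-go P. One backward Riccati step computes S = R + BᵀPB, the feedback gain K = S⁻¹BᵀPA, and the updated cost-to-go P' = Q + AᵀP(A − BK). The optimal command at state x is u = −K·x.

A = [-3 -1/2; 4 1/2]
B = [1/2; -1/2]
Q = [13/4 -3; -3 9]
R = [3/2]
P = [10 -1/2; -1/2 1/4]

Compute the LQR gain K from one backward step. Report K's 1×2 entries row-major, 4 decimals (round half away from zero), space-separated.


BᵀP = [5.2500 -0.3750]
S = R + BᵀPB = [3/2] + [2.8125] = [4.3125]
BᵀPA = [-17.2500 -2.8125]
K = S⁻¹·BᵀPA = [-4.0000 -0.6522]
A−BK = [-1.0000 -0.1739; 2.0000 0.1739]
AᵀP(A−BK) = [37.0000 6.0000; 6.0000 0.9783]
P' = Q + AᵀP(A−BK) = [40.2500 3.0000; 3.0000 9.9783]
tr(P') = 50.2283

-4.0000 -0.6522


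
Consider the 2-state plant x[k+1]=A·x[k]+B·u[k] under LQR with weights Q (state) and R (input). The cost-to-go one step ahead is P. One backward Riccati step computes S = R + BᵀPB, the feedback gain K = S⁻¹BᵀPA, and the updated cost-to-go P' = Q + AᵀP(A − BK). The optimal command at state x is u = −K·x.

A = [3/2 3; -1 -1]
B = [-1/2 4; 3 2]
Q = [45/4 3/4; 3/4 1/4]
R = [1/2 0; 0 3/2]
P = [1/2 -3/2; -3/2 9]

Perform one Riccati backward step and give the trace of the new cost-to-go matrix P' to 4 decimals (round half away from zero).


BᵀP = [-4.7500 27.7500; -1.0000 12.0000]
S = R + BᵀPB = [1/2 0; 0 3/2] + [85.6250 36.5000; 36.5000 20.0000] = [86.1250 36.5000; 36.5000 21.5000]
BᵀPA = [-34.8750 -42.0000; -13.5000 -15.0000]
K = S⁻¹·BᵀPA = [-0.4949 -0.6844; 0.2122 0.4642]
A−BK = [0.4036 0.8010; 0.0602 0.1248]
AᵀP(A−BK) = [0.2312 0.3985; 0.3985 0.7185]
P' = Q + AᵀP(A−BK) = [11.4812 1.1485; 1.1485 0.9685]
tr(P') = 12.4497

12.4497


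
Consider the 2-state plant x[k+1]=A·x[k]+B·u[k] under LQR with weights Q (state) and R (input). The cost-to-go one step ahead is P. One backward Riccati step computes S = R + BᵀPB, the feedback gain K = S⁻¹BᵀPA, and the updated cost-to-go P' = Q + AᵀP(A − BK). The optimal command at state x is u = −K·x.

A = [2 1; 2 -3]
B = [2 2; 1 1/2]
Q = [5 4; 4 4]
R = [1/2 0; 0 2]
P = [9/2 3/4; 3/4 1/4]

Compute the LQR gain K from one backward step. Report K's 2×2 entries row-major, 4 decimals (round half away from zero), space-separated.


0.8857 0.0992 0.1834 0.1149

BᵀP = [9.7500 1.7500; 9.3750 1.6250]
S = R + BᵀPB = [1/2 0; 0 2] + [21.2500 20.3750; 20.3750 19.5625] = [21.7500 20.3750; 20.3750 21.5625]
BᵀPA = [23.0000 4.5000; 22.0000 4.5000]
K = S⁻¹·BᵀPA = [0.8857 0.0992; 0.1834 0.1149]
A−BK = [-0.1381 0.5717; 1.0226 -3.1567]
AᵀP(A−BK) = [0.5949 -0.3108; -0.3108 1.2863]
P' = Q + AᵀP(A−BK) = [5.5949 3.6892; 3.6892 5.2863]
tr(P') = 10.8812


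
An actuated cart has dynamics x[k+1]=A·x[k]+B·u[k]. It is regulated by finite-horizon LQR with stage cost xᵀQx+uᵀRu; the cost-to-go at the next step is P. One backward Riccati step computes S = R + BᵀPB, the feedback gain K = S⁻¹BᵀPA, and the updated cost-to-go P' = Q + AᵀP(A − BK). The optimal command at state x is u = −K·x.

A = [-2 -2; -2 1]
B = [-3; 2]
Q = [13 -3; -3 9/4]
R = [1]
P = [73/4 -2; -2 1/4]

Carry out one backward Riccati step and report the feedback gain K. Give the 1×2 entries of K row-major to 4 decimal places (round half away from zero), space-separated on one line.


0.5493 0.6518

BᵀP = [-58.7500 6.5000]
S = R + BᵀPB = [1] + [189.2500] = [190.2500]
BᵀPA = [104.5000 124.0000]
K = S⁻¹·BᵀPA = [0.5493 0.6518]
A−BK = [-0.3522 -0.0447; -3.0986 -0.3035]
AᵀP(A−BK) = [0.6005 0.3896; 0.3896 0.4300]
P' = Q + AᵀP(A−BK) = [13.6005 -2.6104; -2.6104 2.6800]
tr(P') = 16.2806


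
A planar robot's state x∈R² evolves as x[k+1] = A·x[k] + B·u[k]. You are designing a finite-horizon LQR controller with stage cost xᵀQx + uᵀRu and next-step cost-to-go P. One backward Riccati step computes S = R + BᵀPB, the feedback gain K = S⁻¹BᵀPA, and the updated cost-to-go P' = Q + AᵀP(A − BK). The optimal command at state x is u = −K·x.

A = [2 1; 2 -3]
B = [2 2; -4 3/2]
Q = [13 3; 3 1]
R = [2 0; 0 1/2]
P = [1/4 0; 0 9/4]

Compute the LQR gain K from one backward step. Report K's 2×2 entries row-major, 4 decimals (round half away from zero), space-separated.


-0.1473 0.6034 0.9003 -0.3172

BᵀP = [0.5000 -9.0000; 0.5000 3.3750]
S = R + BᵀPB = [2 0; 0 1/2] + [37.0000 -12.5000; -12.5000 6.0625] = [39.0000 -12.5000; -12.5000 6.5625]
BᵀPA = [-17.0000 27.5000; 7.7500 -9.6250]
K = S⁻¹·BᵀPA = [-0.1473 0.6034; 0.9003 -0.3172]
A−BK = [0.4940 0.4276; 0.0602 -0.1103]
AᵀP(A−BK) = [0.5179 -0.2828; -0.2828 0.8517]
P' = Q + AᵀP(A−BK) = [13.5179 2.7172; 2.7172 1.8517]
tr(P') = 15.3696


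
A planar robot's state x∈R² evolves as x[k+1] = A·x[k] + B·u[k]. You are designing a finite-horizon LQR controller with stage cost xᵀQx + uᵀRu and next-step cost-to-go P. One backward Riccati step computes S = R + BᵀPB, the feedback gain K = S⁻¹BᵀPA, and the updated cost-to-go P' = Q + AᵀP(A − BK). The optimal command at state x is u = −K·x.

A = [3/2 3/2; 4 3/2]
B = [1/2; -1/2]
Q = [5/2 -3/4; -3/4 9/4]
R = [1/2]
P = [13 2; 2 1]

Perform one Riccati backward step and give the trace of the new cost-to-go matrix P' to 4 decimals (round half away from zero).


BᵀP = [5.5000 0.5000]
S = R + BᵀPB = [1/2] + [2.5000] = [3.0000]
BᵀPA = [10.2500 9.0000]
K = S⁻¹·BᵀPA = [3.4167 3.0000]
A−BK = [-0.2083 0.0000; 5.7083 3.0000]
AᵀP(A−BK) = [34.2292 21.0000; 21.0000 13.5000]
P' = Q + AᵀP(A−BK) = [36.7292 20.2500; 20.2500 15.7500]
tr(P') = 52.4792

52.4792


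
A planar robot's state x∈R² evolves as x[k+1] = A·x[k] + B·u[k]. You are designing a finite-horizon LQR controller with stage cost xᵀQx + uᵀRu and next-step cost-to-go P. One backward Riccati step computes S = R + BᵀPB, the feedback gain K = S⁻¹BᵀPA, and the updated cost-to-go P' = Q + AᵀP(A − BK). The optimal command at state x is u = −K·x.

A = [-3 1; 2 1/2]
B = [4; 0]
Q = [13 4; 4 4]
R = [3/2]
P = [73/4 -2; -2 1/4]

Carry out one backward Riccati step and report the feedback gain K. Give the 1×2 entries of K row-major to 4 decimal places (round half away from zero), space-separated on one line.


-0.8007 0.2351

BᵀP = [73.0000 -8.0000]
S = R + BᵀPB = [3/2] + [292.0000] = [293.5000]
BᵀPA = [-235.0000 69.0000]
K = S⁻¹·BᵀPA = [-0.8007 0.2351]
A−BK = [0.2027 0.0596; 2.0000 0.5000]
AᵀP(A−BK) = [1.0899 -0.2530; -0.2530 0.0910]
P' = Q + AᵀP(A−BK) = [14.0899 3.7470; 3.7470 4.0910]
tr(P') = 18.1809


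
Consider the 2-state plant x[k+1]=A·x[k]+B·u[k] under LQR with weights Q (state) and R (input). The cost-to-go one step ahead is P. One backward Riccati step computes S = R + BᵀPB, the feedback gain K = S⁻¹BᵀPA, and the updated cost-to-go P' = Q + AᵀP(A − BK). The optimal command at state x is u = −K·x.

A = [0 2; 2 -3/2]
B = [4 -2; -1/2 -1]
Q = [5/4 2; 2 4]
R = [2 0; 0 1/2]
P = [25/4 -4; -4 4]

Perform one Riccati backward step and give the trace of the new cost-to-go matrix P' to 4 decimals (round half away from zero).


BᵀP = [27.0000 -18.0000; -8.5000 4.0000]
S = R + BᵀPB = [2 0; 0 1/2] + [117.0000 -36.0000; -36.0000 13.0000] = [119.0000 -36.0000; -36.0000 13.5000]
BᵀPA = [-36.0000 81.0000; 8.0000 -23.0000]
K = S⁻¹·BᵀPA = [-0.6377 0.8551; -1.1079 0.5765]
A−BK = [0.3349 -0.2673; 0.5733 -0.4960]
AᵀP(A−BK) = [1.9066 -1.8293; -1.8293 1.9984]
P' = Q + AᵀP(A−BK) = [3.1566 0.1707; 0.1707 5.9984]
tr(P') = 9.1550

9.1550


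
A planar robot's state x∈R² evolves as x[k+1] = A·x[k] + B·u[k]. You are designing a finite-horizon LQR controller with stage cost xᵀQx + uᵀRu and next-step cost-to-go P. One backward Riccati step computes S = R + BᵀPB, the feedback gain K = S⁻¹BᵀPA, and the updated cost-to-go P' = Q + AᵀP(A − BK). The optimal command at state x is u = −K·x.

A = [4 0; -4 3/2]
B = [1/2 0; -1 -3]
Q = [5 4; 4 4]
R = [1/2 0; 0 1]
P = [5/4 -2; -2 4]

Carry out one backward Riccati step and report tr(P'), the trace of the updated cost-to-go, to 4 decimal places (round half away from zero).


14.7298

BᵀP = [2.6250 -5.0000; 6.0000 -12.0000]
S = R + BᵀPB = [1/2 0; 0 1] + [6.3125 15.0000; 15.0000 36.0000] = [6.8125 15.0000; 15.0000 37.0000]
BᵀPA = [30.5000 -7.5000; 72.0000 -18.0000]
K = S⁻¹·BᵀPA = [1.7921 -0.2771; 1.2194 -0.3741]
A−BK = [3.1039 0.1386; 1.4503 0.1005]
AᵀP(A−BK) = [5.5427 -0.6097; -0.6097 0.1871]
P' = Q + AᵀP(A−BK) = [10.5427 3.3903; 3.3903 4.1871]
tr(P') = 14.7298


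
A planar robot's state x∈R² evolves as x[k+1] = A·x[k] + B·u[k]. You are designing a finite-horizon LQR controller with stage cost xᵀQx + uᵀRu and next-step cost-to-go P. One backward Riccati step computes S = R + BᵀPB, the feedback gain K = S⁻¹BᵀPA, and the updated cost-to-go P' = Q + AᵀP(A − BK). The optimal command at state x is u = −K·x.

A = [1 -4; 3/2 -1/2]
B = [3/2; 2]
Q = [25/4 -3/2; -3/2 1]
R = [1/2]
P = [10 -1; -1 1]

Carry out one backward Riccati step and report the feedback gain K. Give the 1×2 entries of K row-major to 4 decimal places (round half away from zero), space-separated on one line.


BᵀP = [13.0000 0.5000]
S = R + BᵀPB = [1/2] + [20.5000] = [21.0000]
BᵀPA = [13.7500 -52.2500]
K = S⁻¹·BᵀPA = [0.6548 -2.4881]
A−BK = [0.0179 -0.2679; 0.1905 4.4762]
AᵀP(A−BK) = [0.2470 -0.0387; -0.0387 26.2470]
P' = Q + AᵀP(A−BK) = [6.4970 -1.5387; -1.5387 27.2470]
tr(P') = 33.7440

0.6548 -2.4881


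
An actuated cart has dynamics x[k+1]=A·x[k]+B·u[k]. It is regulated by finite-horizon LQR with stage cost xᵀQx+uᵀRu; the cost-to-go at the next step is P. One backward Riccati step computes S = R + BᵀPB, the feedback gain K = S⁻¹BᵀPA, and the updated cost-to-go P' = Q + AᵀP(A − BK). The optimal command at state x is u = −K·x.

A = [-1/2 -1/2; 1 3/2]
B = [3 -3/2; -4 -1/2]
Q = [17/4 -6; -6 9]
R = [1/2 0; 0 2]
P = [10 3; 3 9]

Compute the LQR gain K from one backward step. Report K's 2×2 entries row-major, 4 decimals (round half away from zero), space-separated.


BᵀP = [18.0000 -27.0000; -16.5000 -9.0000]
S = R + BᵀPB = [1/2 0; 0 2] + [162.0000 -13.5000; -13.5000 29.2500] = [162.5000 -13.5000; -13.5000 31.2500]
BᵀPA = [-36.0000 -49.5000; -0.7500 -5.2500]
K = S⁻¹·BᵀPA = [-0.2319 -0.3304; -0.1242 -0.3107]
A−BK = [0.0093 0.0252; 0.0105 0.0229]
AᵀP(A−BK) = [0.0602 0.1214; 0.1214 0.2622]
P' = Q + AᵀP(A−BK) = [4.3102 -5.8786; -5.8786 9.2622]
tr(P') = 13.5724

-0.2319 -0.3304 -0.1242 -0.3107


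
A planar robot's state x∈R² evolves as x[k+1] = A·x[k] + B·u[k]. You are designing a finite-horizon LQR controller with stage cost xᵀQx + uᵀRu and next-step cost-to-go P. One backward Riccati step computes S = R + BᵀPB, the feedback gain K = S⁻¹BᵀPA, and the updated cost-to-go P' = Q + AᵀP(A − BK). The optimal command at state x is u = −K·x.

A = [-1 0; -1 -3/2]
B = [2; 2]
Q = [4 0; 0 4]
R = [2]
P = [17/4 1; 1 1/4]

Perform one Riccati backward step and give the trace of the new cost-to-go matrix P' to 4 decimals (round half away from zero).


8.5246

BᵀP = [10.5000 2.5000]
S = R + BᵀPB = [2] + [26.0000] = [28.0000]
BᵀPA = [-13.0000 -3.7500]
K = S⁻¹·BᵀPA = [-0.4643 -0.1339]
A−BK = [-0.0714 0.2679; -0.0714 -1.2321]
AᵀP(A−BK) = [0.4643 0.1339; 0.1339 0.0603]
P' = Q + AᵀP(A−BK) = [4.4643 0.1339; 0.1339 4.0603]
tr(P') = 8.5246


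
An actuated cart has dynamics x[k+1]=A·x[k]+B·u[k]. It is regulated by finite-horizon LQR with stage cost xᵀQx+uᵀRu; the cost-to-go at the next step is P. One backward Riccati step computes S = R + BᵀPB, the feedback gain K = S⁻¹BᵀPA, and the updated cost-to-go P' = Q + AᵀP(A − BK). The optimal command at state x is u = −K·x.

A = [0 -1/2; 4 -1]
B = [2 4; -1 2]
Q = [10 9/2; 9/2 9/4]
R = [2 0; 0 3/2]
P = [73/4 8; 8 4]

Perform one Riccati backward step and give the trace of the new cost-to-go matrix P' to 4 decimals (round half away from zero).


16.1750

BᵀP = [28.5000 12.0000; 89.0000 40.0000]
S = R + BᵀPB = [2 0; 0 3/2] + [45.0000 138.0000; 138.0000 436.0000] = [47.0000 138.0000; 138.0000 437.5000]
BᵀPA = [48.0000 -26.2500; 160.0000 -84.5000]
K = S⁻¹·BᵀPA = [-0.7112 0.1163; 0.5901 -0.2298]
A−BK = [-0.9378 0.1867; 2.1087 -0.4240]
AᵀP(A−BK) = [3.7300 -0.8100; -0.8100 0.1950]
P' = Q + AᵀP(A−BK) = [13.7300 3.6900; 3.6900 2.4450]
tr(P') = 16.1750


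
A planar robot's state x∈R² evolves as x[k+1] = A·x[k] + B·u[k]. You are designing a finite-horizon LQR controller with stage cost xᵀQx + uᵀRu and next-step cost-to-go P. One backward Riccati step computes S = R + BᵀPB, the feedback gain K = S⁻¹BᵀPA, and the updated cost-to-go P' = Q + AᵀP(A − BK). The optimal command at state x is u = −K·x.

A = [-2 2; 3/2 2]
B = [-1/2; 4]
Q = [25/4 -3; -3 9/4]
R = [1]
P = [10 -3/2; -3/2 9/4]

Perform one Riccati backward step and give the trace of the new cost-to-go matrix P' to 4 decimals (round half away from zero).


69.9440

BᵀP = [-11.0000 9.7500]
S = R + BᵀPB = [1] + [44.5000] = [45.5000]
BᵀPA = [36.6250 -2.5000]
K = S⁻¹·BᵀPA = [0.8049 -0.0549]
A−BK = [-1.5975 1.9725; -1.7198 2.2198]
AᵀP(A−BK) = [24.5814 -29.7376; -29.7376 36.8626]
P' = Q + AᵀP(A−BK) = [30.8314 -32.7376; -32.7376 39.1126]
tr(P') = 69.9440


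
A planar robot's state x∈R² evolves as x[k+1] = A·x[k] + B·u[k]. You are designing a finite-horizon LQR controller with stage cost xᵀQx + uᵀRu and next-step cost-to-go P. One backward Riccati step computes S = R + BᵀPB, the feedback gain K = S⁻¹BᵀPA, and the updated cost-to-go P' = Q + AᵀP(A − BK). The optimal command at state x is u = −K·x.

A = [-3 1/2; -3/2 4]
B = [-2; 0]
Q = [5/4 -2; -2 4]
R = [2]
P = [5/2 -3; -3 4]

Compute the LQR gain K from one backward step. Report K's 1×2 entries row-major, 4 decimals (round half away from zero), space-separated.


0.5000 1.7917

BᵀP = [-5.0000 6.0000]
S = R + BᵀPB = [2] + [10.0000] = [12.0000]
BᵀPA = [6.0000 21.5000]
K = S⁻¹·BᵀPA = [0.5000 1.7917]
A−BK = [-2.0000 4.0833; -1.5000 4.0000]
AᵀP(A−BK) = [1.5000 -0.2500; -0.2500 14.1042]
P' = Q + AᵀP(A−BK) = [2.7500 -2.2500; -2.2500 18.1042]
tr(P') = 20.8542


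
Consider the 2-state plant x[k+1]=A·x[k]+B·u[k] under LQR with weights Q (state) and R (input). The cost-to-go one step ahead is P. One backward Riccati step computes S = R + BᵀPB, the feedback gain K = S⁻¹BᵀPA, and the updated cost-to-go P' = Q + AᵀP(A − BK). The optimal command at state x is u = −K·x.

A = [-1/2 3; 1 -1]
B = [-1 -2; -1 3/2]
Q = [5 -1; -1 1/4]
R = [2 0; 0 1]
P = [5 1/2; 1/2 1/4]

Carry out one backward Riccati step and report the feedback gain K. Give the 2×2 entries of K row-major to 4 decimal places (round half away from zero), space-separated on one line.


BᵀP = [-5.5000 -0.7500; -9.2500 -0.6250]
S = R + BᵀPB = [2 0; 0 1] + [6.2500 9.8750; 9.8750 17.5625] = [8.2500 9.8750; 9.8750 18.5625]
BᵀPA = [2.0000 -15.7500; 4.0000 -27.1250]
K = S⁻¹·BᵀPA = [-0.0427 -0.4404; 0.2382 -1.2270]
A−BK = [-0.0663 0.1056; 0.6000 0.4000]
AᵀP(A−BK) = [0.1326 -0.2112; -0.2112 2.0315]
P' = Q + AᵀP(A−BK) = [5.1326 -1.2112; -1.2112 2.2815]
tr(P') = 7.4140

-0.0427 -0.4404 0.2382 -1.2270


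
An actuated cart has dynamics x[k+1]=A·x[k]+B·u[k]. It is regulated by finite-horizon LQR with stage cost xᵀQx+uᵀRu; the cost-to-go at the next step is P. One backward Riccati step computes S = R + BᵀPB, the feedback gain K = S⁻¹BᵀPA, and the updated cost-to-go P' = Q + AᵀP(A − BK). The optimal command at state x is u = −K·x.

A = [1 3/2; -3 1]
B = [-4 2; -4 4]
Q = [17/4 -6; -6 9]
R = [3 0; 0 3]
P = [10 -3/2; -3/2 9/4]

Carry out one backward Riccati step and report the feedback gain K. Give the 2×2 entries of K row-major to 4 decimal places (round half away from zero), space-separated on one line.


-0.8898 -0.4252 -1.3669 -0.1276

BᵀP = [-34.0000 -3.0000; 14.0000 6.0000]
S = R + BᵀPB = [3 0; 0 3] + [148.0000 -80.0000; -80.0000 52.0000] = [151.0000 -80.0000; -80.0000 55.0000]
BᵀPA = [-25.0000 -54.0000; -4.0000 27.0000]
K = S⁻¹·BᵀPA = [-0.8898 -0.4252; -1.3669 -0.1276]
A−BK = [0.1748 0.0543; -1.0913 -0.1906]
AᵀP(A−BK) = [11.5382 2.3598; 2.3598 0.7335]
P' = Q + AᵀP(A−BK) = [15.7882 -3.6402; -3.6402 9.7335]
tr(P') = 25.5217


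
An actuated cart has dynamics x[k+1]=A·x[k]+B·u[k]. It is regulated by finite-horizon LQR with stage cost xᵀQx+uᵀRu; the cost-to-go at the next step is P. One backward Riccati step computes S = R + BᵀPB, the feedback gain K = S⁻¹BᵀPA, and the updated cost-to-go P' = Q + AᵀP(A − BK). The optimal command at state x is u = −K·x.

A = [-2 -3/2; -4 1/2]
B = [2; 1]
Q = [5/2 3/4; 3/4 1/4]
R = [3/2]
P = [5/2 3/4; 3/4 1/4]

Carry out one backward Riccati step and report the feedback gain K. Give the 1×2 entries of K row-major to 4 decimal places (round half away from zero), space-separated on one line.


BᵀP = [5.7500 1.7500]
S = R + BᵀPB = [3/2] + [13.2500] = [14.7500]
BᵀPA = [-18.5000 -7.7500]
K = S⁻¹·BᵀPA = [-1.2542 -0.5254]
A−BK = [0.5085 -0.4492; -2.7458 1.0254]
AᵀP(A−BK) = [2.7966 1.0297; 1.0297 0.4905]
P' = Q + AᵀP(A−BK) = [5.2966 1.7797; 1.7797 0.7405]
tr(P') = 6.0371

-1.2542 -0.5254


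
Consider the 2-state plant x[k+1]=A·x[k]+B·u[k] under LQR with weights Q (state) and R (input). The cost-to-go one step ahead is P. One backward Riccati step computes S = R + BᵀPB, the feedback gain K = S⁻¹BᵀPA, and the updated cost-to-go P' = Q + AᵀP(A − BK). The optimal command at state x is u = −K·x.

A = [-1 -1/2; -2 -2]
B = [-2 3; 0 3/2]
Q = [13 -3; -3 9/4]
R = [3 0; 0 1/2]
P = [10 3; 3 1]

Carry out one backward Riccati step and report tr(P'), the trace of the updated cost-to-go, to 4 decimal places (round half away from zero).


BᵀP = [-20.0000 -6.0000; 34.5000 10.5000]
S = R + BᵀPB = [3 0; 0 1/2] + [40.0000 -69.0000; -69.0000 119.2500] = [43.0000 -69.0000; -69.0000 119.7500]
BᵀPA = [32.0000 22.0000; -55.5000 -38.2500]
K = S⁻¹·BᵀPA = [0.0064 -0.0122; -0.4598 -0.3265]
A−BK = [0.3921 0.4549; -1.3104 -1.5103]
AᵀP(A−BK) = [0.2775 0.2727; 0.2727 0.2819]
P' = Q + AᵀP(A−BK) = [13.2775 -2.7273; -2.7273 2.5319]
tr(P') = 15.8094

15.8094


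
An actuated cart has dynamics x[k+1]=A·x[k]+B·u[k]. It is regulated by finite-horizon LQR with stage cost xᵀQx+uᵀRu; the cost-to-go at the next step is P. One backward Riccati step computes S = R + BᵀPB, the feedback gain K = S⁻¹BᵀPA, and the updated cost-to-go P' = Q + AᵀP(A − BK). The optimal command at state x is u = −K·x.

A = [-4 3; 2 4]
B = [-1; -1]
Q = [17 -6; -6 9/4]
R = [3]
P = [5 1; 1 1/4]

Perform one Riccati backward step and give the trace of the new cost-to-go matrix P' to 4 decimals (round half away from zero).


60.5427

BᵀP = [-6.0000 -1.2500]
S = R + BᵀPB = [3] + [7.2500] = [10.2500]
BᵀPA = [21.5000 -23.0000]
K = S⁻¹·BᵀPA = [2.0976 -2.2439]
A−BK = [-1.9024 0.7561; 4.0976 1.7561]
AᵀP(A−BK) = [19.9024 -19.7561; -19.7561 21.3902]
P' = Q + AᵀP(A−BK) = [36.9024 -25.7561; -25.7561 23.6402]
tr(P') = 60.5427


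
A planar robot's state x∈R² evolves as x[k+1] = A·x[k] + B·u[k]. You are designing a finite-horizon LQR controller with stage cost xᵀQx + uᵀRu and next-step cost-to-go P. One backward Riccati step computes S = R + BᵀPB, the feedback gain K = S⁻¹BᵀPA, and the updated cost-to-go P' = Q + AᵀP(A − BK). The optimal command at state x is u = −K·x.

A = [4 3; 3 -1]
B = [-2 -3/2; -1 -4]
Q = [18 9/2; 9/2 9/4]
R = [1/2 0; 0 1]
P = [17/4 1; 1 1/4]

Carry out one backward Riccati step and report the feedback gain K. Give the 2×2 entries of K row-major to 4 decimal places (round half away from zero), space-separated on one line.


BᵀP = [-9.5000 -2.2500; -10.3750 -2.5000]
S = R + BᵀPB = [1/2 0; 0 1] + [21.2500 23.2500; 23.2500 25.5625] = [21.7500 23.2500; 23.2500 26.5625]
BᵀPA = [-44.7500 -26.2500; -49.0000 -28.6250]
K = S⁻¹·BᵀPA = [-1.3296 -0.8537; -0.6810 -0.3304]
A−BK = [0.3195 0.7970; -1.0534 -3.1753]
AᵀP(A−BK) = [1.3857 0.8569; 0.8569 0.6324]
P' = Q + AᵀP(A−BK) = [19.3857 5.3569; 5.3569 2.8824]
tr(P') = 22.2681

-1.3296 -0.8537 -0.6810 -0.3304


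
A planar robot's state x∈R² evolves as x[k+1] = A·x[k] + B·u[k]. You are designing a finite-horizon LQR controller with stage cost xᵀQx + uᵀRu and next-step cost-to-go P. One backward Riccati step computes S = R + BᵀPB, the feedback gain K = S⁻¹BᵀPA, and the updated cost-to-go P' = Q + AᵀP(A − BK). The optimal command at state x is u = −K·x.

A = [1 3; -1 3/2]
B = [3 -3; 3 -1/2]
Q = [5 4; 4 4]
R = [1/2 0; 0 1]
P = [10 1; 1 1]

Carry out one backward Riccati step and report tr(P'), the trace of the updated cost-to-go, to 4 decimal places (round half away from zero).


BᵀP = [33.0000 6.0000; -30.5000 -3.5000]
S = R + BᵀPB = [1/2 0; 0 1] + [117.0000 -102.0000; -102.0000 93.2500] = [117.5000 -102.0000; -102.0000 94.2500]
BᵀPA = [27.0000 108.0000; -27.0000 -96.7500]
K = S⁻¹·BᵀPA = [-0.3121 0.4632; -0.6243 -0.5253]
A−BK = [0.0636 0.0347; -0.3757 -0.1522]
AᵀP(A−BK) = [0.5723 0.3121; 0.3121 0.4078]
P' = Q + AᵀP(A−BK) = [5.5723 4.3121; 4.3121 4.4078]
tr(P') = 9.9800

9.9800


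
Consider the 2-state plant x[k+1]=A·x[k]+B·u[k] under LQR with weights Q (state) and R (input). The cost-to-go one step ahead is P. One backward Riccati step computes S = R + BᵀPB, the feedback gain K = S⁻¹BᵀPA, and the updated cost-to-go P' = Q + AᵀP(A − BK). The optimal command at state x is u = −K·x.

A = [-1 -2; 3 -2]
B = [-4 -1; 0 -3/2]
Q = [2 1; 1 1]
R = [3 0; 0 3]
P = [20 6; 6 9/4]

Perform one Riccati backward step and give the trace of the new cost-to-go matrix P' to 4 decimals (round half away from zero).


BᵀP = [-80.0000 -24.0000; -29.0000 -9.3750]
S = R + BᵀPB = [3 0; 0 3] + [320.0000 116.0000; 116.0000 43.0625] = [323.0000 116.0000; 116.0000 46.0625]
BᵀPA = [8.0000 208.0000; 0.8750 76.7500]
K = S⁻¹·BᵀPA = [0.1877 0.4767; -0.4538 0.4657]
A−BK = [-0.7028 0.3726; 2.3193 -1.3015]
AᵀP(A−BK) = [3.1452 -1.7213; -1.7213 2.1010]
P' = Q + AᵀP(A−BK) = [5.1452 -0.7213; -0.7213 3.1010]
tr(P') = 8.2461

8.2461


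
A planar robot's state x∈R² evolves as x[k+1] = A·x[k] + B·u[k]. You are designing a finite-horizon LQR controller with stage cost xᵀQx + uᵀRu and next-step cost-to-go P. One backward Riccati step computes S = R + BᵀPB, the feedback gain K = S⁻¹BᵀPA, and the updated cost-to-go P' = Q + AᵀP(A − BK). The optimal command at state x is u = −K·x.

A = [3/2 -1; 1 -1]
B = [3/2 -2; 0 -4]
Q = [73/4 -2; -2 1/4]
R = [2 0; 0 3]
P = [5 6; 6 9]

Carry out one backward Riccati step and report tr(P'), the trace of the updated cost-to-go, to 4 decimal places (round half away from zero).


19.4810

BᵀP = [7.5000 9.0000; -34.0000 -48.0000]
S = R + BᵀPB = [2 0; 0 3] + [11.2500 -51.0000; -51.0000 260.0000] = [13.2500 -51.0000; -51.0000 263.0000]
BᵀPA = [20.2500 -16.5000; -99.0000 82.0000]
K = S⁻¹·BᵀPA = [0.3132 -0.1782; -0.3157 0.2772]
A−BK = [0.3989 -0.1782; -0.2628 0.1089]
AᵀP(A−BK) = [0.6543 -0.4455; -0.4455 0.3267]
P' = Q + AᵀP(A−BK) = [18.9043 -2.4455; -2.4455 0.5767]
tr(P') = 19.4810


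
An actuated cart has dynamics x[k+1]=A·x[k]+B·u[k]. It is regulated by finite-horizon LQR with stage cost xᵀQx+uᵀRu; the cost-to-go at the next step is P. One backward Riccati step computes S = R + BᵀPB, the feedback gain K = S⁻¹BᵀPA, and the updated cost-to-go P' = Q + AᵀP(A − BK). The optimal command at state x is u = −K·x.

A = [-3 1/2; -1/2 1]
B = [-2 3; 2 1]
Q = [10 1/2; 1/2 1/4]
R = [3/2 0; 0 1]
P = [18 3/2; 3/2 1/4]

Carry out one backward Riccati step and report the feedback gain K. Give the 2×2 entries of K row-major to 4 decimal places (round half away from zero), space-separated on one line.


0.2746 0.0561 -0.8186 0.2217

BᵀP = [-33.0000 -2.5000; 55.5000 4.7500]
S = R + BᵀPB = [3/2 0; 0 1] + [61.0000 -101.5000; -101.5000 171.2500] = [62.5000 -101.5000; -101.5000 172.2500]
BᵀPA = [100.2500 -19.0000; -168.8750 32.5000]
K = S⁻¹·BᵀPA = [0.2746 0.0561; -0.8186 0.2217]
A−BK = [0.0050 -0.0530; -0.2306 0.6660]
AᵀP(A−BK) = [0.7935 -0.1782; -0.1782 0.1095]
P' = Q + AᵀP(A−BK) = [10.7935 0.3218; 0.3218 0.3595]
tr(P') = 11.1530


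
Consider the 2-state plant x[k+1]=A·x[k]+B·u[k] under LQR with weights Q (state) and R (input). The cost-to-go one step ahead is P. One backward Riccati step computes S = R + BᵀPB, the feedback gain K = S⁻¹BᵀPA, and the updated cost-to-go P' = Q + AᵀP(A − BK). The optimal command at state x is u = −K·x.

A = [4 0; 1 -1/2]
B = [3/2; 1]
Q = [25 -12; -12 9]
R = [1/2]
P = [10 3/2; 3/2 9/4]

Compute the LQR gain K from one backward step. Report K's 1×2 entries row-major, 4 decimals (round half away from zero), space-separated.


2.3697 -0.0756

BᵀP = [16.5000 4.5000]
S = R + BᵀPB = [1/2] + [29.2500] = [29.7500]
BᵀPA = [70.5000 -2.2500]
K = S⁻¹·BᵀPA = [2.3697 -0.0756]
A−BK = [0.4454 0.1134; -1.3697 -0.4244]
AᵀP(A−BK) = [7.1828 1.2069; 1.2069 0.3923]
P' = Q + AᵀP(A−BK) = [32.1828 -10.7931; -10.7931 9.3923]
tr(P') = 41.5751


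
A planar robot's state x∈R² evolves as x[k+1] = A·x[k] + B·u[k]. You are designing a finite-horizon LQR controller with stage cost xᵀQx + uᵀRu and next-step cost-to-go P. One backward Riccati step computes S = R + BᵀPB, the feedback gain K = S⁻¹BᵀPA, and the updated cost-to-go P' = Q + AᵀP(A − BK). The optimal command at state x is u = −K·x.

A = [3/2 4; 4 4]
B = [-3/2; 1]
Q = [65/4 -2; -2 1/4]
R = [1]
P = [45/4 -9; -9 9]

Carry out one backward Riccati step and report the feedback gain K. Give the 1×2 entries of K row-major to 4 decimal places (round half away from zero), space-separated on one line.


0.8215 -0.2166

BᵀP = [-25.8750 22.5000]
S = R + BᵀPB = [1] + [61.3125] = [62.3125]
BᵀPA = [51.1875 -13.5000]
K = S⁻¹·BᵀPA = [0.8215 -0.2166]
A−BK = [2.7322 3.6750; 3.1785 4.2166]
AᵀP(A−BK) = [19.2638 24.5898; 24.5898 33.0752]
P' = Q + AᵀP(A−BK) = [35.5138 22.5898; 22.5898 33.3252]
tr(P') = 68.8390


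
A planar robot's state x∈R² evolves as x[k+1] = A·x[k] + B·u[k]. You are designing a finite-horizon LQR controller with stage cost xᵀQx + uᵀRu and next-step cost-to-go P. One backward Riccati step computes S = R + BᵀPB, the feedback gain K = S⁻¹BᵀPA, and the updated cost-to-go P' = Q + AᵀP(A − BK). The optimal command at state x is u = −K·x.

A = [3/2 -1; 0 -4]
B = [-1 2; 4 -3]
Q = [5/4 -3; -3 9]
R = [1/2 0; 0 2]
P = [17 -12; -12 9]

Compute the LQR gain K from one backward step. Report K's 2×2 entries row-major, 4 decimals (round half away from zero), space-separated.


BᵀP = [-65.0000 48.0000; 70.0000 -51.0000]
S = R + BᵀPB = [1/2 0; 0 2] + [257.0000 -274.0000; -274.0000 293.0000] = [257.5000 -274.0000; -274.0000 295.0000]
BᵀPA = [-97.5000 -127.0000; 105.0000 134.0000]
K = S⁻¹·BᵀPA = [0.0085 -0.8449; 0.3638 -0.3305]
A−BK = [0.7809 -1.1839; 1.0575 -1.6120]
AᵀP(A−BK) = [0.8769 -1.1734; -1.1734 1.9870]
P' = Q + AᵀP(A−BK) = [2.1269 -4.1734; -4.1734 10.9870]
tr(P') = 13.1139

0.0085 -0.8449 0.3638 -0.3305


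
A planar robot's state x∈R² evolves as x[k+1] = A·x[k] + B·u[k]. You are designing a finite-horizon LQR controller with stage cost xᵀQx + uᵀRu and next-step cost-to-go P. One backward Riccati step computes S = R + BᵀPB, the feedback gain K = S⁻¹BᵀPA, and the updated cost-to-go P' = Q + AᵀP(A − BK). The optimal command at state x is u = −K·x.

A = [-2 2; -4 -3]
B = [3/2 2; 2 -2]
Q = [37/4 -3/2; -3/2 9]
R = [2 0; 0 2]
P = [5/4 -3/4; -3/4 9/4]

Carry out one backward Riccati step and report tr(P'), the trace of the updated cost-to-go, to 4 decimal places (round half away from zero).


25.7237

BᵀP = [0.3750 3.3750; 4.0000 -6.0000]
S = R + BᵀPB = [2 0; 0 2] + [7.3125 -6.0000; -6.0000 20.0000] = [9.3125 -6.0000; -6.0000 22.0000]
BᵀPA = [-14.2500 -9.3750; 16.0000 26.0000]
K = S⁻¹·BᵀPA = [-1.2879 -0.2976; 0.3760 1.1007]
A−BK = [-0.8201 0.2450; -0.6721 -0.2036]
AᵀP(A−BK) = [4.6306 1.6491; 1.6491 2.8431]
P' = Q + AᵀP(A−BK) = [13.8806 0.1491; 0.1491 11.8431]
tr(P') = 25.7237


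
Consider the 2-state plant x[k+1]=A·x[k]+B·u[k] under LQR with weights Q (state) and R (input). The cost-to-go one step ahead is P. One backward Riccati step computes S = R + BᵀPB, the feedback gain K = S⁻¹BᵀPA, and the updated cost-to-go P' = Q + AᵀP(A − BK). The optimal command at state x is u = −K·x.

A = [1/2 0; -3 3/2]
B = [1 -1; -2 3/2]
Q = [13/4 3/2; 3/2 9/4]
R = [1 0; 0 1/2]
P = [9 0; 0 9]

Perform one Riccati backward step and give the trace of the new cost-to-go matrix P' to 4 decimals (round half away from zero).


17.8750

BᵀP = [9.0000 -18.0000; -9.0000 13.5000]
S = R + BᵀPB = [1 0; 0 1/2] + [45.0000 -36.0000; -36.0000 29.2500] = [46.0000 -36.0000; -36.0000 29.7500]
BᵀPA = [58.5000 -27.0000; -45.0000 20.2500]
K = S⁻¹·BᵀPA = [1.6603 -1.0241; 0.4966 -0.5586]
A−BK = [-0.6638 0.4655; -0.4241 0.2897]
AᵀP(A−BK) = [8.4647 -5.7259; -5.7259 3.9103]
P' = Q + AᵀP(A−BK) = [11.7147 -4.2259; -4.2259 6.1603]
tr(P') = 17.8750


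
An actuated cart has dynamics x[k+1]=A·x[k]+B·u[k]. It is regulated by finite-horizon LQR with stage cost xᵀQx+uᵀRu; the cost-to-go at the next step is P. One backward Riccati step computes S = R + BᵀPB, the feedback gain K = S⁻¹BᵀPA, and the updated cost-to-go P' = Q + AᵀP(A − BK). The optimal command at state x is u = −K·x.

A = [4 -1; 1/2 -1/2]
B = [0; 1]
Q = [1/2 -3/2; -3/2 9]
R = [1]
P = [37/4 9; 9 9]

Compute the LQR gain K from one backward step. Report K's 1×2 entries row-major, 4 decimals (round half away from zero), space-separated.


BᵀP = [9.0000 9.0000]
S = R + BᵀPB = [1] + [9.0000] = [10.0000]
BᵀPA = [40.5000 -13.5000]
K = S⁻¹·BᵀPA = [4.0500 -1.3500]
A−BK = [4.0000 -1.0000; -3.5500 0.8500]
AᵀP(A−BK) = [22.2250 -7.0750; -7.0750 2.2750]
P' = Q + AᵀP(A−BK) = [22.7250 -8.5750; -8.5750 11.2750]
tr(P') = 34.0000

4.0500 -1.3500


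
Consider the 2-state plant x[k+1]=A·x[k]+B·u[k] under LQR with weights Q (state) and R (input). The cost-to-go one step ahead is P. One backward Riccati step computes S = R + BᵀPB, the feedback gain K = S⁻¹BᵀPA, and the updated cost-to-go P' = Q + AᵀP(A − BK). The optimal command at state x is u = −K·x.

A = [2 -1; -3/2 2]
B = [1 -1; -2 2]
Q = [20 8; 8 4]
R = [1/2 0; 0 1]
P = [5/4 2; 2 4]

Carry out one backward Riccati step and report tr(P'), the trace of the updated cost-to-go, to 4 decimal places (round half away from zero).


BᵀP = [-2.7500 -6.0000; 2.7500 6.0000]
S = R + BᵀPB = [1/2 0; 0 1] + [9.2500 -9.2500; -9.2500 9.2500] = [9.7500 -9.2500; -9.2500 10.2500]
BᵀPA = [3.5000 -9.2500; -3.5000 9.2500]
K = S⁻¹·BᵀPA = [0.2435 -0.6435; -0.1217 0.3217]
A−BK = [1.6348 -0.0348; -0.7696 0.0696]
AᵀP(A−BK) = [0.7217 -0.1217; -0.1217 0.3217]
P' = Q + AᵀP(A−BK) = [20.7217 7.8783; 7.8783 4.3217]
tr(P') = 25.0435

25.0435
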